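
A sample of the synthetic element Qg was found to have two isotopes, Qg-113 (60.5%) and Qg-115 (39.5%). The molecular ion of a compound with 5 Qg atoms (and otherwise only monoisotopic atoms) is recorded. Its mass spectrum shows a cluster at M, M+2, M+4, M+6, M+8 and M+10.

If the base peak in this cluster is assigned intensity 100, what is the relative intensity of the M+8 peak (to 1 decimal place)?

Term probabilities: M 0.0811, M+2 0.2646, M+4 0.3455, M+6 0.2256, M+8 0.0736, M+10 0.0096. Base peak = M+4.
P(M+4) = C(5,2) × 0.605^3 × 0.395^2 = 10 × 0.22144512 × 0.156025 = 0.345510 (base)
P(M+8) = C(5,4) × 0.605^1 × 0.395^4 = 5 × 0.6050 × 0.0243438 = 0.073640
Relative intensity = 0.073640 / 0.345510 × 100 = 21.3

21.3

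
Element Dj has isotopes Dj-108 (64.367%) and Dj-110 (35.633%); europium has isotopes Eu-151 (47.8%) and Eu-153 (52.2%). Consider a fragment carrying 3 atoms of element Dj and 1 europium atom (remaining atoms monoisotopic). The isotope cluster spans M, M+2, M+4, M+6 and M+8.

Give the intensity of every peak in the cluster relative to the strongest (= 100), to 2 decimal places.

36.33 : 100.00 : 99.28 : 42.64 : 6.73

Element Dj pattern (n=3): 0.26667961 : 0.44289439 : 0.2451824 : 0.0452436
Europium pattern (n=1): 0.4780 : 0.5220
Convolve the two distributions (both contribute in 2-u steps):
  M: 0.26667961×0.4780 = 0.127473
  M+2: 0.26667961×0.5220 + 0.44289439×0.4780 = 0.350910
  M+4: 0.44289439×0.5220 + 0.2451824×0.4780 = 0.348388
  M+6: 0.2451824×0.5220 + 0.0452436×0.4780 = 0.149612
  M+8: 0.0452436×0.5220 = 0.023617
Scale to base peak (0.350910) = 100: 36.33 : 100.00 : 99.28 : 42.64 : 6.73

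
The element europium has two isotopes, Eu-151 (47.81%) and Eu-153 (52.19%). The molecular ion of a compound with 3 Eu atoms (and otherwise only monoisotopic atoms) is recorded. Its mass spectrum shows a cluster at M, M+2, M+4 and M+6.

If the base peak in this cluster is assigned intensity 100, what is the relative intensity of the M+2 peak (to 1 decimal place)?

91.6

(0.4781 + 0.5219)^3 gives M 0.1093, M+2 0.3579, M+4 0.3907, M+6 0.1422; the largest is M+4.
P(M+4) = C(3,2) × 0.4781^1 × 0.5219^2 = 3 × 0.4781 × 0.27237961 = 0.390674 (base)
P(M+2) = C(3,1) × 0.4781^2 × 0.5219^1 = 3 × 0.22857961 × 0.5219 = 0.357887
Relative intensity = 0.357887 / 0.390674 × 100 = 91.6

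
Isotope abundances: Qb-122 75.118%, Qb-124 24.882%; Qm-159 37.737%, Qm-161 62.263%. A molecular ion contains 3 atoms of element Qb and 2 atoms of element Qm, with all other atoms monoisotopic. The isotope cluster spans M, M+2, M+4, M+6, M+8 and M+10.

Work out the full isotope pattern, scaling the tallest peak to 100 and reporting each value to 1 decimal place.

15.8 : 67.8 : 100.0 : 60.5 : 16.0 : 1.6

Element Qb pattern (n=3): 0.42386938 : 0.42120602 : 0.1395198 : 0.01540479
Element Qm pattern (n=2): 0.14240812 : 0.46992377 : 0.38766812
Convolve the two distributions (both contribute in 2-u steps):
  M: 0.42386938×0.14240812 = 0.060362
  M+2: 0.42386938×0.46992377 + 0.42120602×0.14240812 = 0.259169
  M+4: 0.42386938×0.38766812 + 0.42120602×0.46992377 + 0.1395198×0.14240812 = 0.382124
  M+6: 0.42120602×0.38766812 + 0.1395198×0.46992377 + 0.01540479×0.14240812 = 0.231046
  M+8: 0.1395198×0.38766812 + 0.01540479×0.46992377 = 0.061326
  M+10: 0.01540479×0.38766812 = 0.005972
Scale to base peak (0.382124) = 100: 15.8 : 67.8 : 100.0 : 60.5 : 16.0 : 1.6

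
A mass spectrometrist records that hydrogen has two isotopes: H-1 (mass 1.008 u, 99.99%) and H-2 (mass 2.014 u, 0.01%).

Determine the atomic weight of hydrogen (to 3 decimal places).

Average mass = Σ (abundance × isotope mass) = 0.9999 × 1.008 + 0.0001 × 2.014
= 1.0079 + 0.0002 = 1.0081 u

1.008 u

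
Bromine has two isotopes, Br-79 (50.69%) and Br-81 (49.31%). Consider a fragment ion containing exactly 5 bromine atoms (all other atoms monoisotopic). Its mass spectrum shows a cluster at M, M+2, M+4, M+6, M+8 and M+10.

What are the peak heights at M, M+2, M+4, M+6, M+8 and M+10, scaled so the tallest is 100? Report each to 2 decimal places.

10.57 : 51.40 : 100.00 : 97.28 : 47.31 : 9.21

Expanding (0.5069 + 0.4931)^5:
P(M) = 0.5069^5 = 0.033467
P(M+2) = 5 × 0.5069^4 × 0.4931^1 = 0.162777
P(M+4) = 10 × 0.5069^3 × 0.4931^2 = 0.316692
P(M+6) = 10 × 0.5069^2 × 0.4931^3 = 0.308070
P(M+8) = 5 × 0.5069^1 × 0.4931^4 = 0.149842
P(M+10) = 0.4931^5 = 0.029152
The M+4 peak is largest (0.316692); scaling to 100 gives 10.57 : 51.40 : 100.00 : 97.28 : 47.31 : 9.21.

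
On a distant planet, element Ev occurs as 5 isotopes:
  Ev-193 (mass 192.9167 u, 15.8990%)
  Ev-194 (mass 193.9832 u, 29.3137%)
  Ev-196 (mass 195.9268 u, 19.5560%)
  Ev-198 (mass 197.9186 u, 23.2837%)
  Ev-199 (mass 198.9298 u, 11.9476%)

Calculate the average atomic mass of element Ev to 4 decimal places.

The abundance-weighted mean is 0.158990 × 192.9167 + 0.293137 × 193.9832 + 0.195560 × 195.9268 + 0.232837 × 197.9186 + 0.119476 × 198.9298
= 30.67183 + 56.86365 + 38.31545 + 46.08277 + 23.76734 = 195.70104 u

195.7010 u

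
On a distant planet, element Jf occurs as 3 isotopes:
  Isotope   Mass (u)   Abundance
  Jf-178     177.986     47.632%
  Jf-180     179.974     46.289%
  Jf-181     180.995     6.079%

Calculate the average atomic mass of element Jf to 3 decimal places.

179.089 u

The abundance-weighted mean is 0.47632 × 177.986 + 0.46289 × 179.974 + 0.06079 × 180.995
= 84.7783 + 83.3082 + 11.0027 = 179.0892 u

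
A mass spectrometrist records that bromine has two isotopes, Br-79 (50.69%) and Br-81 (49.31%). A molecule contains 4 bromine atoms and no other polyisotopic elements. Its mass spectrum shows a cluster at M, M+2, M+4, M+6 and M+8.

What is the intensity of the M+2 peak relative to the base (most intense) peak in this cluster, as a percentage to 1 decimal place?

Term probabilities: M 0.0660, M+2 0.2569, M+4 0.3749, M+6 0.2431, M+8 0.0591. Base peak = M+4.
P(M+4) = C(4,2) × 0.5069^2 × 0.4931^2 = 6 × 0.25694761 × 0.24314761 = 0.374857 (base)
P(M+2) = C(4,1) × 0.5069^3 × 0.4931^1 = 4 × 0.13024674 × 0.4931 = 0.256899
Relative intensity = 0.256899 / 0.374857 × 100 = 68.5

68.5%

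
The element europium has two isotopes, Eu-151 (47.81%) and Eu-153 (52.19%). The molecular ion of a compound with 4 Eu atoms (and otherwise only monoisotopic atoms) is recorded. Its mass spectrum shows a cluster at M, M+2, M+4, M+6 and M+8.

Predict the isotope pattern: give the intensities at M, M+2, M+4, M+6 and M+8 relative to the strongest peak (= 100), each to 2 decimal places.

The 4 Eu atoms are independent, so intensities follow the terms of (0.4781 + 0.5219)^4.
P(M) = 0.4781^4 = 0.052249
P(M+2) = 4 × 0.4781^3 × 0.5219^1 = 0.228141
P(M+4) = 6 × 0.4781^2 × 0.5219^2 = 0.373563
P(M+6) = 4 × 0.4781^1 × 0.5219^3 = 0.271857
P(M+8) = 0.5219^4 = 0.074191
The M+4 peak is largest (0.373563); scaling to 100 gives 13.99 : 61.07 : 100.00 : 72.77 : 19.86.

13.99 : 61.07 : 100.00 : 72.77 : 19.86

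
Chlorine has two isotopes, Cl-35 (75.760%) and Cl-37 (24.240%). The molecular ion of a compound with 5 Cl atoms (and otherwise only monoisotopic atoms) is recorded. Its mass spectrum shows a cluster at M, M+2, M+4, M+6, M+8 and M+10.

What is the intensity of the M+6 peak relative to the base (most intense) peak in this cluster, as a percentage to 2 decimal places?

20.47%

(0.75760 + 0.24240)^5 gives M 0.2496, M+2 0.3993, M+4 0.2555, M+6 0.0817, M+8 0.0131, M+10 0.0008; the largest is M+2.
P(M+2) = C(5,1) × 0.75760^4 × 0.24240^1 = 5 × 0.32942751 × 0.2424 = 0.399266 (base)
P(M+6) = C(5,3) × 0.75760^2 × 0.24240^3 = 10 × 0.57395776 × 0.01424288 = 0.081748
Relative intensity = 0.081748 / 0.399266 × 100 = 20.47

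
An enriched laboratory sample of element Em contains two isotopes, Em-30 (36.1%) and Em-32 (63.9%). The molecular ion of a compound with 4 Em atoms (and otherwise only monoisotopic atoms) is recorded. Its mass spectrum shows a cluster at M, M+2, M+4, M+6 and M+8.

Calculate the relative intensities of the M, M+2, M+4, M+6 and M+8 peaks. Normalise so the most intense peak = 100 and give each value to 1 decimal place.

4.5 : 31.9 : 84.7 : 100.0 : 44.3

Each Em atom is independently Em-30 (p = 0.361) or Em-32 (q = 0.639); the cluster is the binomial expansion (p + q)^4.
P(M) = 0.361^4 = 0.016984
P(M+2) = 4 × 0.361^3 × 0.639^1 = 0.120249
P(M+4) = 6 × 0.361^2 × 0.639^2 = 0.319277
P(M+6) = 4 × 0.361^1 × 0.639^3 = 0.376764
P(M+8) = 0.639^4 = 0.166726
The M+6 peak is largest (0.376764); scaling to 100 gives 4.5 : 31.9 : 84.7 : 100.0 : 44.3.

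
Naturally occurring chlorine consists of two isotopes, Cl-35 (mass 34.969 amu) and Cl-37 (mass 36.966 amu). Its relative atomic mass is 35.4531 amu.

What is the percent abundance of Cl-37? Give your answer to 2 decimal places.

Writing the weighted mean with unknown fraction x of Cl-35:
34.969·x + 36.966·(1 − x) = 35.4531
(34.969 − 36.966)·x = 35.4531 − 36.966
x = -1.5129 / -1.997 = 0.75759 → 75.76% Cl-35, 24.24% Cl-37.

24.24%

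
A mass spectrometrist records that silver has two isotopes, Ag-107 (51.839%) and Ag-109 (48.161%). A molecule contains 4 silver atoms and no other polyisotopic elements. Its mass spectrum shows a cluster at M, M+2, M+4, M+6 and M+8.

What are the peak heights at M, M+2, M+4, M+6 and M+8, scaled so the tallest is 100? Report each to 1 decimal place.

19.3 : 71.8 : 100.0 : 61.9 : 14.4

Expanding (0.51839 + 0.48161)^4:
P(M) = 0.51839^4 = 0.072215
P(M+2) = 4 × 0.51839^3 × 0.48161^1 = 0.268365
P(M+4) = 6 × 0.51839^2 × 0.48161^2 = 0.373986
P(M+6) = 4 × 0.51839^1 × 0.48161^3 = 0.231634
P(M+8) = 0.48161^4 = 0.053800
The M+4 peak is largest (0.373986); scaling to 100 gives 19.3 : 71.8 : 100.0 : 61.9 : 14.4.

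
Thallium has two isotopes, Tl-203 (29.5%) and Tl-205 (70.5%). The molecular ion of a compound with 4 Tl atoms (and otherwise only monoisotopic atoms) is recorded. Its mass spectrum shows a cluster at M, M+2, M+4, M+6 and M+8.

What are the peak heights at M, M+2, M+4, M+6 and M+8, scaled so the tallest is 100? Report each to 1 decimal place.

1.8 : 17.5 : 62.8 : 100.0 : 59.7

Each Tl atom is independently Tl-203 (p = 0.295) or Tl-205 (q = 0.705); the cluster is the binomial expansion (p + q)^4.
P(M) = 0.295^4 = 0.007573
P(M+2) = 4 × 0.295^3 × 0.705^1 = 0.072396
P(M+4) = 6 × 0.295^2 × 0.705^2 = 0.259522
P(M+6) = 4 × 0.295^1 × 0.705^3 = 0.413475
P(M+8) = 0.705^4 = 0.247034
The M+6 peak is largest (0.413475); scaling to 100 gives 1.8 : 17.5 : 62.8 : 100.0 : 59.7.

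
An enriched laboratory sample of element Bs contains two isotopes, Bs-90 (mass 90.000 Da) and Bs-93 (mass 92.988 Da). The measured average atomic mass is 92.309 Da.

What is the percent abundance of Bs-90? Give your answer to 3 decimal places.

22.724%

With x = fraction of Bs-90 (so Bs-93 is 1 − x):
90.000·x + 92.988·(1 − x) = 92.309
(90.000 − 92.988)·x = 92.309 − 92.988
x = -0.679 / -2.988 = 0.22724 → 22.724% Bs-90, 77.276% Bs-93.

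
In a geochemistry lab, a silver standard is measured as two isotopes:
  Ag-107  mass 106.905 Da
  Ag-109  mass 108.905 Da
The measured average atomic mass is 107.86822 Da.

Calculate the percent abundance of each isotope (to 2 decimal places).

Writing the weighted mean with unknown fraction x of Ag-107:
106.905·x + 108.905·(1 − x) = 107.86822
(106.905 − 108.905)·x = 107.86822 − 108.905
x = -1.03678 / -2.000 = 0.51839 → 51.84% Ag-107, 48.16% Ag-109.

Ag-107: 51.84%, Ag-109: 48.16%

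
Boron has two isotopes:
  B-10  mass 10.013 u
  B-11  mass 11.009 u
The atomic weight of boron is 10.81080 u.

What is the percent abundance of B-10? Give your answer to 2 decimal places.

With x = fraction of B-10 (so B-11 is 1 − x):
10.013·x + 11.009·(1 − x) = 10.81080
(10.013 − 11.009)·x = 10.81080 − 11.009
x = -0.19820 / -0.996 = 0.19900 → 19.90% B-10, 80.10% B-11.

19.90%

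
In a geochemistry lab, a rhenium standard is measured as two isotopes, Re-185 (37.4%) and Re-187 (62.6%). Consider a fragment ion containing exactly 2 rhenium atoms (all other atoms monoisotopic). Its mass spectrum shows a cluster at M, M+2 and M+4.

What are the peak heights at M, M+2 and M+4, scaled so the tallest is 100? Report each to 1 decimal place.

29.9 : 100.0 : 83.7

Expanding (0.374 + 0.626)^2:
P(M) = 0.374^2 = 0.139876
P(M+2) = 2 × 0.374^1 × 0.626^1 = 0.468248
P(M+4) = 0.626^2 = 0.391876
The M+2 peak is largest (0.468248); scaling to 100 gives 29.9 : 100.0 : 83.7.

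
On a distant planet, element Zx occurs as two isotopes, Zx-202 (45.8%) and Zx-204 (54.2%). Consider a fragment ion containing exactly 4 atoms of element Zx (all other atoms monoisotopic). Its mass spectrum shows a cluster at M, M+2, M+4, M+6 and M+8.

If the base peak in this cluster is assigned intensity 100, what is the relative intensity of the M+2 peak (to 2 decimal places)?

56.33

Binomial terms of (0.458 + 0.542)^4: M 0.0440, M+2 0.2083, M+4 0.3697, M+6 0.2917, M+8 0.0863 → M+4 is the base peak.
P(M+4) = C(4,2) × 0.458^2 × 0.542^2 = 6 × 0.209764 × 0.293764 = 0.369727 (base)
P(M+2) = C(4,1) × 0.458^3 × 0.542^1 = 4 × 0.09607191 × 0.5420 = 0.208284
Relative intensity = 0.208284 / 0.369727 × 100 = 56.33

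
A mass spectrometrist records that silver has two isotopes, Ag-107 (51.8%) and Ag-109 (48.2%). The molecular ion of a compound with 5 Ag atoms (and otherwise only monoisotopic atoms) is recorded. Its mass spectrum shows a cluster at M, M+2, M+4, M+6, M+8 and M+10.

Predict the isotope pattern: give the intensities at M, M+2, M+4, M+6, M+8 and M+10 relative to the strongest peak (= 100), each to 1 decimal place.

The 5 Ag atoms are independent, so intensities follow the terms of (0.518 + 0.482)^5.
P(M) = 0.518^5 = 0.037295
P(M+2) = 5 × 0.518^4 × 0.482^1 = 0.173515
P(M+4) = 10 × 0.518^3 × 0.482^2 = 0.322911
P(M+6) = 10 × 0.518^2 × 0.482^3 = 0.300470
P(M+8) = 5 × 0.518^1 × 0.482^4 = 0.139794
P(M+10) = 0.482^5 = 0.026016
The M+4 peak is largest (0.322911); scaling to 100 gives 11.5 : 53.7 : 100.0 : 93.1 : 43.3 : 8.1.

11.5 : 53.7 : 100.0 : 93.1 : 43.3 : 8.1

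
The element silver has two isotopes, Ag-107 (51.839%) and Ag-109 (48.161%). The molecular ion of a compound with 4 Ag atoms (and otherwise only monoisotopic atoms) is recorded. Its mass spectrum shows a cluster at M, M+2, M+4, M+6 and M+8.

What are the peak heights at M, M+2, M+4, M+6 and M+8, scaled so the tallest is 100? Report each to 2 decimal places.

19.31 : 71.76 : 100.00 : 61.94 : 14.39

The 4 Ag atoms are independent, so intensities follow the terms of (0.51839 + 0.48161)^4.
P(M) = 0.51839^4 = 0.072215
P(M+2) = 4 × 0.51839^3 × 0.48161^1 = 0.268365
P(M+4) = 6 × 0.51839^2 × 0.48161^2 = 0.373986
P(M+6) = 4 × 0.51839^1 × 0.48161^3 = 0.231634
P(M+8) = 0.48161^4 = 0.053800
The M+4 peak is largest (0.373986); scaling to 100 gives 19.31 : 71.76 : 100.00 : 61.94 : 14.39.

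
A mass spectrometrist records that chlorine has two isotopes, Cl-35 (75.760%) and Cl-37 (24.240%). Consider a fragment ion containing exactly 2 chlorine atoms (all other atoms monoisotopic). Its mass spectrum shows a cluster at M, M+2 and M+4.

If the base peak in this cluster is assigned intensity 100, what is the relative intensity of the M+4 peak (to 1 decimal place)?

10.2

Binomial terms of (0.75760 + 0.24240)^2: M 0.5740, M+2 0.3673, M+4 0.0588 → M is the base peak.
P(M) = C(2,0) × 0.75760^2 × 0.24240^0 = 1 × 0.57395776 × 1.0000 = 0.573958 (base)
P(M+4) = C(2,2) × 0.75760^0 × 0.24240^2 = 1 × 1.0000 × 0.05875776 = 0.058758
Relative intensity = 0.058758 / 0.573958 × 100 = 10.2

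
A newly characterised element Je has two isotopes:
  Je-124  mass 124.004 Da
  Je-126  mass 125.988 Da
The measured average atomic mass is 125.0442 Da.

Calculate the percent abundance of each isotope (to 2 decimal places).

Je-124: 47.57%, Je-126: 52.43%

Let x be the fractional abundance of Je-124; then Je-126 has abundance 1 − x.
124.004·x + 125.988·(1 − x) = 125.0442
(124.004 − 125.988)·x = 125.0442 − 125.988
x = -0.9438 / -1.984 = 0.47571 → 47.57% Je-124, 52.43% Je-126.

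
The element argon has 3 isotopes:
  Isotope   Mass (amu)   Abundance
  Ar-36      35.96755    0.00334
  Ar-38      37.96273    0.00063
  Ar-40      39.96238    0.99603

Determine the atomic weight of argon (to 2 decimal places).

39.95 amu

Weight each isotope mass by its fractional abundance: 0.00334 × 35.96755 + 0.00063 × 37.96273 + 0.99603 × 39.96238
= 0.120132 + 0.023917 + 39.803729 = 39.947778 amu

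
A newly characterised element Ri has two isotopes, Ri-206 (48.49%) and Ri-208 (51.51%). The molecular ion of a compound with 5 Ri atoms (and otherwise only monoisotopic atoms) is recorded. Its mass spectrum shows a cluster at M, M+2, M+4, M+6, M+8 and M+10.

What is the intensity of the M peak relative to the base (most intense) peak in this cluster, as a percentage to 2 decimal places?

Binomial terms of (0.4849 + 0.5151)^5: M 0.0268, M+2 0.1424, M+4 0.3025, M+6 0.3214, M+8 0.1707, M+10 0.0363 → M+6 is the base peak.
P(M+6) = C(5,3) × 0.4849^2 × 0.5151^3 = 10 × 0.23512801 × 0.13667046 = 0.321351 (base)
P(M) = C(5,0) × 0.4849^5 × 0.5151^0 = 1 × 0.02680778 × 1.0000 = 0.026808
Relative intensity = 0.026808 / 0.321351 × 100 = 8.34

8.34%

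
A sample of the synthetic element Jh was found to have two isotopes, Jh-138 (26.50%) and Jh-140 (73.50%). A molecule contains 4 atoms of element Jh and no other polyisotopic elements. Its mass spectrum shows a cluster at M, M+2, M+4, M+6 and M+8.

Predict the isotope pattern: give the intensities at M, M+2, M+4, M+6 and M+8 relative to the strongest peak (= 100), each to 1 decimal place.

1.2 : 13.0 : 54.1 : 100.0 : 69.3

Each Jh atom is independently Jh-138 (p = 0.2650) or Jh-140 (q = 0.7350); the cluster is the binomial expansion (p + q)^4.
P(M) = 0.2650^4 = 0.004932
P(M+2) = 4 × 0.2650^3 × 0.7350^1 = 0.054712
P(M+4) = 6 × 0.2650^2 × 0.7350^2 = 0.227624
P(M+6) = 4 × 0.2650^1 × 0.7350^3 = 0.420889
P(M+8) = 0.7350^4 = 0.291843
The M+6 peak is largest (0.420889); scaling to 100 gives 1.2 : 13.0 : 54.1 : 100.0 : 69.3.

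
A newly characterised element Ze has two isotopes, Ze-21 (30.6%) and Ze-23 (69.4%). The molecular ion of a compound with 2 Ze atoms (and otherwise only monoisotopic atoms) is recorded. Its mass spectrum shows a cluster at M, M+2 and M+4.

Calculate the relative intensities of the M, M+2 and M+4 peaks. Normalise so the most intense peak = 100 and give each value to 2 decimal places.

19.44 : 88.18 : 100.00

Expanding (0.306 + 0.694)^2:
P(M) = 0.306^2 = 0.093636
P(M+2) = 2 × 0.306^1 × 0.694^1 = 0.424728
P(M+4) = 0.694^2 = 0.481636
The M+4 peak is largest (0.481636); scaling to 100 gives 19.44 : 88.18 : 100.00.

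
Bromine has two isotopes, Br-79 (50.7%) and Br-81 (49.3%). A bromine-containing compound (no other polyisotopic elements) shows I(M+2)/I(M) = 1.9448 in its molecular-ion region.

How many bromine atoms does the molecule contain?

2

The M+2/M ratio from n Br atoms is n · q/p = n · 0.493/0.507.
n = 1.9448 × 0.507/0.493 = 2.00 ≈ 2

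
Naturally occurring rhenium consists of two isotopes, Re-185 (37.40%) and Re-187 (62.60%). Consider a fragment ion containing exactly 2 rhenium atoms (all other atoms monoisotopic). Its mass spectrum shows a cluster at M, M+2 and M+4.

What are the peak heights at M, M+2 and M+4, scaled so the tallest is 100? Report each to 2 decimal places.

29.87 : 100.00 : 83.69

The 2 Re atoms are independent, so intensities follow the terms of (0.3740 + 0.6260)^2.
P(M) = 0.3740^2 = 0.139876
P(M+2) = 2 × 0.3740^1 × 0.6260^1 = 0.468248
P(M+4) = 0.6260^2 = 0.391876
The M+2 peak is largest (0.468248); scaling to 100 gives 29.87 : 100.00 : 83.69.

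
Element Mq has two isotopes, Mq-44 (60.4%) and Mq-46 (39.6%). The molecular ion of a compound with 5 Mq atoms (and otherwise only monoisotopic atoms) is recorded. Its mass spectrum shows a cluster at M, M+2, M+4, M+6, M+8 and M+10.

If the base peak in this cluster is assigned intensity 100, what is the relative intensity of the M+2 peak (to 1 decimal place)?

Binomial terms of (0.604 + 0.396)^5: M 0.0804, M+2 0.2635, M+4 0.3455, M+6 0.2265, M+8 0.0743, M+10 0.0097 → M+4 is the base peak.
P(M+4) = C(5,2) × 0.604^3 × 0.396^2 = 10 × 0.22034886 × 0.156816 = 0.345542 (base)
P(M+2) = C(5,1) × 0.604^4 × 0.396^1 = 5 × 0.13309071 × 0.3960 = 0.263520
Relative intensity = 0.263520 / 0.345542 × 100 = 76.3

76.3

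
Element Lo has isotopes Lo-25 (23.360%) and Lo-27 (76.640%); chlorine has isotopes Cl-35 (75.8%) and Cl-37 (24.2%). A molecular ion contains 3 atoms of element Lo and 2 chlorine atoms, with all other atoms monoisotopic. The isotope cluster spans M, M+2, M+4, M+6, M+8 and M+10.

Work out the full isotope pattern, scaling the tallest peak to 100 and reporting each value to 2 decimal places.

Element Lo pattern (n=3): 0.01274731 : 0.12546495 : 0.41162817 : 0.45015957
Chlorine pattern (n=2): 0.574564 : 0.366872 : 0.058564
Convolve the two distributions (both contribute in 2-u steps):
  M: 0.01274731×0.574564 = 0.007324
  M+2: 0.01274731×0.366872 + 0.12546495×0.574564 = 0.076764
  M+4: 0.01274731×0.058564 + 0.12546495×0.366872 + 0.41162817×0.574564 = 0.283283
  M+6: 0.12546495×0.058564 + 0.41162817×0.366872 + 0.45015957×0.574564 = 0.417008
  M+8: 0.41162817×0.058564 + 0.45015957×0.366872 = 0.189258
  M+10: 0.45015957×0.058564 = 0.026363
Scale to base peak (0.417008) = 100: 1.76 : 18.41 : 67.93 : 100.00 : 45.38 : 6.32

1.76 : 18.41 : 67.93 : 100.00 : 45.38 : 6.32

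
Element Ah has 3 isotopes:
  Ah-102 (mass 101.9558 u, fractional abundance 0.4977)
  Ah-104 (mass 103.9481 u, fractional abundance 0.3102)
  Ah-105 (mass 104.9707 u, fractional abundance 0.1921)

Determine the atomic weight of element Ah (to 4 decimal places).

103.1530 u

Weight each isotope mass by its fractional abundance: 0.4977 × 101.9558 + 0.3102 × 103.9481 + 0.1921 × 104.9707
= 50.74340 + 32.24470 + 20.16487 = 103.15297 u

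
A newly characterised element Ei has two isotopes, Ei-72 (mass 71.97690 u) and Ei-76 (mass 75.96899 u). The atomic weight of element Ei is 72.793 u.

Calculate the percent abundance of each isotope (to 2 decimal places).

With x = fraction of Ei-72 (so Ei-76 is 1 − x):
71.97690·x + 75.96899·(1 − x) = 72.793
(71.97690 − 75.96899)·x = 72.793 − 75.96899
x = -3.17599 / -3.99209 = 0.79557 → 79.56% Ei-72, 20.44% Ei-76.

Ei-72: 79.56%, Ei-76: 20.44%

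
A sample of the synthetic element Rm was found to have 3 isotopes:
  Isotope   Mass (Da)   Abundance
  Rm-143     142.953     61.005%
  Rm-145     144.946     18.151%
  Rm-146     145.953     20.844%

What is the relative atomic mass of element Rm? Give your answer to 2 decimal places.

143.94 Da

Ar = Σ fᵢ·mᵢ = 0.61005 × 142.953 + 0.18151 × 144.946 + 0.20844 × 145.953
= 87.2085 + 26.3091 + 30.4224 = 143.9400 Da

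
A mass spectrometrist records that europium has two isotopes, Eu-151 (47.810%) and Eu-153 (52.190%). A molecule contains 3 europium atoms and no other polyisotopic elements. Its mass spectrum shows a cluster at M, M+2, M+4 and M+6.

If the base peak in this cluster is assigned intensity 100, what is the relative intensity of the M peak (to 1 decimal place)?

Term probabilities: M 0.1093, M+2 0.3579, M+4 0.3907, M+6 0.1422. Base peak = M+4.
P(M+4) = C(3,2) × 0.47810^1 × 0.52190^2 = 3 × 0.4781 × 0.27237961 = 0.390674 (base)
P(M) = C(3,0) × 0.47810^3 × 0.52190^0 = 1 × 0.10928391 × 1.0000 = 0.109284
Relative intensity = 0.109284 / 0.390674 × 100 = 28.0

28.0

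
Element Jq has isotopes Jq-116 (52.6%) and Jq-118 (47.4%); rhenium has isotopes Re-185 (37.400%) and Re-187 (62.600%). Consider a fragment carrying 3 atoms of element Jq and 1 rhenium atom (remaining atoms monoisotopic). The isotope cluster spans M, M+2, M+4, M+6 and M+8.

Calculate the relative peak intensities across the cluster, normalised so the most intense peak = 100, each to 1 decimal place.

Element Jq pattern (n=3): 0.14553158 : 0.39343327 : 0.35453873 : 0.10649642
Rhenium pattern (n=1): 0.3740 : 0.6260
Convolve the two distributions (both contribute in 2-u steps):
  M: 0.14553158×0.3740 = 0.054429
  M+2: 0.14553158×0.6260 + 0.39343327×0.3740 = 0.238247
  M+4: 0.39343327×0.6260 + 0.35453873×0.3740 = 0.378887
  M+6: 0.35453873×0.6260 + 0.10649642×0.3740 = 0.261771
  M+8: 0.10649642×0.6260 = 0.066667
Scale to base peak (0.378887) = 100: 14.4 : 62.9 : 100.0 : 69.1 : 17.6

14.4 : 62.9 : 100.0 : 69.1 : 17.6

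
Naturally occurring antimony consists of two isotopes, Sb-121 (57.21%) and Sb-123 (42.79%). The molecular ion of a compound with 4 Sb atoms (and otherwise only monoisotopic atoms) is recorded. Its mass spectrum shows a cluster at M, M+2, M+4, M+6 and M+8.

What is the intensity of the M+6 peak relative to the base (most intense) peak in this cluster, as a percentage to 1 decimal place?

Binomial terms of (0.5721 + 0.4279)^4: M 0.1071, M+2 0.3205, M+4 0.3596, M+6 0.1793, M+8 0.0335 → M+4 is the base peak.
P(M+4) = C(4,2) × 0.5721^2 × 0.4279^2 = 6 × 0.32729841 × 0.18309841 = 0.359567 (base)
P(M+6) = C(4,3) × 0.5721^1 × 0.4279^3 = 4 × 0.5721 × 0.07834781 = 0.179291
Relative intensity = 0.179291 / 0.359567 × 100 = 49.9

49.9%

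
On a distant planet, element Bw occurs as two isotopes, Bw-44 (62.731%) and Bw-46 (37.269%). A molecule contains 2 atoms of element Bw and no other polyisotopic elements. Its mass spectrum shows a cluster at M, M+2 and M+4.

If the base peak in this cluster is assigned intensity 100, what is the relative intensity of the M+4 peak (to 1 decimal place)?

29.7

Binomial terms of (0.62731 + 0.37269)^2: M 0.3935, M+2 0.4676, M+4 0.1389 → M+2 is the base peak.
P(M+2) = C(2,1) × 0.62731^1 × 0.37269^1 = 2 × 0.62731 × 0.37269 = 0.467584 (base)
P(M+4) = C(2,2) × 0.62731^0 × 0.37269^2 = 1 × 1.0000 × 0.13889784 = 0.138898
Relative intensity = 0.138898 / 0.467584 × 100 = 29.7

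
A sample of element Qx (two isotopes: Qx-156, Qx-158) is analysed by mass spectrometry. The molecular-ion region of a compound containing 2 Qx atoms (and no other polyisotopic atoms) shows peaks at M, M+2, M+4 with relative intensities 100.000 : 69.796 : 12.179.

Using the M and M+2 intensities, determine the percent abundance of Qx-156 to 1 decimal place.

Let p = fractional abundance of Qx-156. I(M+2)/I(M) = [C(2,1)·p^1·(1−p)] / p^2 = 2·(1−p)/p = 69.796/100.000 = 0.6980
(1−p)/p = 0.6980/2 = 0.3490  ⇒  p = 1/(1 + 0.3490) = 0.7413
Qx-156: 74.1%, Qx-158: 25.9%.

74.1%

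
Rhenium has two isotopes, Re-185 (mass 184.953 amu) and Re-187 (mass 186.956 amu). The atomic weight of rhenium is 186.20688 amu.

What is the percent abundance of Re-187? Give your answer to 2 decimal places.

Let x be the fractional abundance of Re-185; then Re-187 has abundance 1 − x.
184.953·x + 186.956·(1 − x) = 186.20688
(184.953 − 186.956)·x = 186.20688 − 186.956
x = -0.74912 / -2.003 = 0.37400 → 37.40% Re-185, 62.60% Re-187.

62.60%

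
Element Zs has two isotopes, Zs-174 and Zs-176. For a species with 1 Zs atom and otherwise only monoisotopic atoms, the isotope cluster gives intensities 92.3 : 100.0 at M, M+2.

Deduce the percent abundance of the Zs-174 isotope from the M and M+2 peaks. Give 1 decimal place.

48.0%

If p is the fraction of Zs that is Zs-174, then I(M+2)/I(M) = [C(1,1)·p^0·(1−p)] / p^1 = 1·(1−p)/p = 100.0/92.3 = 1.0834
(1−p)/p = 1.0834/1 = 1.0834  ⇒  p = 1/(1 + 1.0834) = 0.4800
Zs-174: 48.0%, Zs-176: 52.0%.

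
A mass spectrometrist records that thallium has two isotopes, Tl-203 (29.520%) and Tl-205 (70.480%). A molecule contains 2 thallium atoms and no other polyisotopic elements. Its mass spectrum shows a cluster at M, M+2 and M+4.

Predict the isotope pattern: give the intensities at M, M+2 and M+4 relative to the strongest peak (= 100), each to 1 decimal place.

17.5 : 83.8 : 100.0

Expanding (0.29520 + 0.70480)^2:
P(M) = 0.29520^2 = 0.087143
P(M+2) = 2 × 0.29520^1 × 0.70480^1 = 0.416114
P(M+4) = 0.70480^2 = 0.496743
The M+4 peak is largest (0.496743); scaling to 100 gives 17.5 : 83.8 : 100.0.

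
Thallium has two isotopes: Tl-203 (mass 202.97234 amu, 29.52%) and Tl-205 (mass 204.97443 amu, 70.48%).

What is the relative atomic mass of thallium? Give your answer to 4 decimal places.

The abundance-weighted mean is 0.2952 × 202.97234 + 0.7048 × 204.97443
= 59.917435 + 144.465978 = 204.383413 amu

204.3834 amu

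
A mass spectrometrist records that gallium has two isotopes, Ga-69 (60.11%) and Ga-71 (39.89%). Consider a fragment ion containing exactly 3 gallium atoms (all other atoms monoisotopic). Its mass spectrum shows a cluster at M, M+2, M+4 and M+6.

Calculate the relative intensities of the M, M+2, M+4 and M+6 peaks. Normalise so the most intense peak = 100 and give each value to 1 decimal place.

Expanding (0.6011 + 0.3989)^3:
P(M) = 0.6011^3 = 0.217190
P(M+2) = 3 × 0.6011^2 × 0.3989^1 = 0.432393
P(M+4) = 3 × 0.6011^1 × 0.3989^2 = 0.286943
P(M+6) = 0.3989^3 = 0.063473
The M+2 peak is largest (0.432393); scaling to 100 gives 50.2 : 100.0 : 66.4 : 14.7.

50.2 : 100.0 : 66.4 : 14.7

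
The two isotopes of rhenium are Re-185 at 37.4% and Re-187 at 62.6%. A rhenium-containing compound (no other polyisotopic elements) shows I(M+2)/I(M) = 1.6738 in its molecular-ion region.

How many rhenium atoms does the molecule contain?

1

For n independent Re atoms, I(M+2)/I(M) = n · (abundance Re-187) / (abundance Re-185) = n · 0.626/0.374.
n = 1.6738 × 0.374/0.626 = 1.00 ≈ 1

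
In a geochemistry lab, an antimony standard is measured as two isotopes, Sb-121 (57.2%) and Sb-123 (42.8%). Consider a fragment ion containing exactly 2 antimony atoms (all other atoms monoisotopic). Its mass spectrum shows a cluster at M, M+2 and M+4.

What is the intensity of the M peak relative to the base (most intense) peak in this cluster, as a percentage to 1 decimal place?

Binomial terms of (0.572 + 0.428)^2: M 0.3272, M+2 0.4896, M+4 0.1832 → M+2 is the base peak.
P(M+2) = C(2,1) × 0.572^1 × 0.428^1 = 2 × 0.5720 × 0.4280 = 0.489632 (base)
P(M) = C(2,0) × 0.572^2 × 0.428^0 = 1 × 0.327184 × 1.0000 = 0.327184
Relative intensity = 0.327184 / 0.489632 × 100 = 66.8

66.8%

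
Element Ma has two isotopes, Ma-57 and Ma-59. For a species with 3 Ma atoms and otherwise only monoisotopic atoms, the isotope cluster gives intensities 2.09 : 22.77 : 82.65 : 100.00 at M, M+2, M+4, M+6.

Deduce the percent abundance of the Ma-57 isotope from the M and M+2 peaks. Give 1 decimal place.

If p is the fraction of Ma that is Ma-57, then I(M+2)/I(M) = [C(3,1)·p^2·(1−p)] / p^3 = 3·(1−p)/p = 22.77/2.09 = 10.8947
(1−p)/p = 10.8947/3 = 3.6316  ⇒  p = 1/(1 + 3.6316) = 0.2159
Ma-57: 21.6%, Ma-59: 78.4%.

21.6%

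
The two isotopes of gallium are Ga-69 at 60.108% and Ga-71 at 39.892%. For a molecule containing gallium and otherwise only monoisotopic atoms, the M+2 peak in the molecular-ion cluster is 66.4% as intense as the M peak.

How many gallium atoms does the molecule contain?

For n independent Ga atoms, I(M+2)/I(M) = n · (abundance Ga-71) / (abundance Ga-69) = n · 0.39892/0.60108.
n = 0.664 × 0.60108/0.39892 = 1.00 ≈ 1

1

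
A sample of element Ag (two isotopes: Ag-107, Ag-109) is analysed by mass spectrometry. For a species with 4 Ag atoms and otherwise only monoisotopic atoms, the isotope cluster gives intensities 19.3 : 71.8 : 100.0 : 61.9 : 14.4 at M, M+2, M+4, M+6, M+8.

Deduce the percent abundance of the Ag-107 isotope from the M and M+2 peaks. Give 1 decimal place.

51.8%

Write p for the Ag-107 fraction. I(M+2)/I(M) = [C(4,1)·p^3·(1−p)] / p^4 = 4·(1−p)/p = 71.8/19.3 = 3.7202
(1−p)/p = 3.7202/4 = 0.9301  ⇒  p = 1/(1 + 0.9301) = 0.5181
Ag-107: 51.8%, Ag-109: 48.2%.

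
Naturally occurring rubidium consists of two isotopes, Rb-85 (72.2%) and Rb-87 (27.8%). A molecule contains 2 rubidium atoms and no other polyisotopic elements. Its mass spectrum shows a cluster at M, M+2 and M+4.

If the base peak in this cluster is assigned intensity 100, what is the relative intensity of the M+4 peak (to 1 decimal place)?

14.8

(0.722 + 0.278)^2 gives M 0.5213, M+2 0.4014, M+4 0.0773; the largest is M.
P(M) = C(2,0) × 0.722^2 × 0.278^0 = 1 × 0.521284 × 1.0000 = 0.521284 (base)
P(M+4) = C(2,2) × 0.722^0 × 0.278^2 = 1 × 1.0000 × 0.077284 = 0.077284
Relative intensity = 0.077284 / 0.521284 × 100 = 14.8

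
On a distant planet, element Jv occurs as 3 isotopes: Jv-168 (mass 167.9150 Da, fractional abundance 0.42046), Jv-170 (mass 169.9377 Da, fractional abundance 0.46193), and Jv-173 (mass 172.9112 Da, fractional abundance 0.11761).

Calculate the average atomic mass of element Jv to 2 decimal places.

Average mass = Σ (abundance × isotope mass) = 0.42046 × 167.9150 + 0.46193 × 169.9377 + 0.11761 × 172.9112
= 70.60154 + 78.49932 + 20.33609 = 169.43695 Da

169.44 Da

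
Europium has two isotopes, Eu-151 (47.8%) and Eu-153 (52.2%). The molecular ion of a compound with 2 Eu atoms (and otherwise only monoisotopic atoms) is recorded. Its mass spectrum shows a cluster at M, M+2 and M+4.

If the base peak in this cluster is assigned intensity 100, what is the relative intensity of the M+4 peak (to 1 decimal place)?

(0.478 + 0.522)^2 gives M 0.2285, M+2 0.4990, M+4 0.2725; the largest is M+2.
P(M+2) = C(2,1) × 0.478^1 × 0.522^1 = 2 × 0.4780 × 0.5220 = 0.499032 (base)
P(M+4) = C(2,2) × 0.478^0 × 0.522^2 = 1 × 1.0000 × 0.272484 = 0.272484
Relative intensity = 0.272484 / 0.499032 × 100 = 54.6

54.6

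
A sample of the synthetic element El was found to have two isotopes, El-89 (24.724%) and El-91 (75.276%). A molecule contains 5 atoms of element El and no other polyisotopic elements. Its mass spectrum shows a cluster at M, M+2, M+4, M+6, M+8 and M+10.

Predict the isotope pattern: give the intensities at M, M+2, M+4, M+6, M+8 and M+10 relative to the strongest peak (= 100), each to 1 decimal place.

Each El atom is independently El-89 (p = 0.24724) or El-91 (q = 0.75276); the cluster is the binomial expansion (p + q)^5.
P(M) = 0.24724^5 = 0.000924
P(M+2) = 5 × 0.24724^4 × 0.75276^1 = 0.014064
P(M+4) = 10 × 0.24724^3 × 0.75276^2 = 0.085639
P(M+6) = 10 × 0.24724^2 × 0.75276^3 = 0.260740
P(M+8) = 5 × 0.24724^1 × 0.75276^4 = 0.396931
P(M+10) = 0.75276^5 = 0.241703
The M+8 peak is largest (0.396931); scaling to 100 gives 0.2 : 3.5 : 21.6 : 65.7 : 100.0 : 60.9.

0.2 : 3.5 : 21.6 : 65.7 : 100.0 : 60.9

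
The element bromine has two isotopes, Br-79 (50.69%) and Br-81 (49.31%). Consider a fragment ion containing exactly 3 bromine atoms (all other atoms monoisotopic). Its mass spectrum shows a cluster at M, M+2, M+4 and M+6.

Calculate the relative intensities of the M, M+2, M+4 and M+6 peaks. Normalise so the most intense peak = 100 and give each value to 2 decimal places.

The 3 Br atoms are independent, so intensities follow the terms of (0.5069 + 0.4931)^3.
P(M) = 0.5069^3 = 0.130247
P(M+2) = 3 × 0.5069^2 × 0.4931^1 = 0.380103
P(M+4) = 3 × 0.5069^1 × 0.4931^2 = 0.369755
P(M+6) = 0.4931^3 = 0.119896
The M+2 peak is largest (0.380103); scaling to 100 gives 34.27 : 100.00 : 97.28 : 31.54.

34.27 : 100.00 : 97.28 : 31.54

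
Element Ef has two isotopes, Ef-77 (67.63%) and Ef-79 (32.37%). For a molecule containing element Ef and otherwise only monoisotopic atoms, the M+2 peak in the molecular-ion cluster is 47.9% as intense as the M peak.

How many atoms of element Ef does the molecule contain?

1

The M+2/M ratio from n Ef atoms is n · q/p = n · 0.3237/0.6763.
n = 0.479 × 0.6763/0.3237 = 1.00 ≈ 1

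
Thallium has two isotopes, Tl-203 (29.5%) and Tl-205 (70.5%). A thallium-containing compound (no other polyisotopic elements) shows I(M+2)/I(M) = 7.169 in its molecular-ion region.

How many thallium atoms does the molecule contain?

The M+2/M ratio from n Tl atoms is n · q/p = n · 0.705/0.295.
n = 7.169 × 0.295/0.705 = 3.00 ≈ 3

3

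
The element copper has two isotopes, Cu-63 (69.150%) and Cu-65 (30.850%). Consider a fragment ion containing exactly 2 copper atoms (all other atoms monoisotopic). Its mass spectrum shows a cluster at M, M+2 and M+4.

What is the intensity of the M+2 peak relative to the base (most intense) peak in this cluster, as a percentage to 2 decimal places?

89.23%

Binomial terms of (0.69150 + 0.30850)^2: M 0.4782, M+2 0.4267, M+4 0.0952 → M is the base peak.
P(M) = C(2,0) × 0.69150^2 × 0.30850^0 = 1 × 0.47817225 × 1.0000 = 0.478172 (base)
P(M+2) = C(2,1) × 0.69150^1 × 0.30850^1 = 2 × 0.6915 × 0.3085 = 0.426656
Relative intensity = 0.426656 / 0.478172 × 100 = 89.23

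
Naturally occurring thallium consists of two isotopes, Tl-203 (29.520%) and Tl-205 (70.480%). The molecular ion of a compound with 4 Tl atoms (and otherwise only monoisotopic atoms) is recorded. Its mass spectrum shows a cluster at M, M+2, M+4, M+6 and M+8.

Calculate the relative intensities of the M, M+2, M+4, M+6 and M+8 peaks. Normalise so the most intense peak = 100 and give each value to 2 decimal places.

Each Tl atom is independently Tl-203 (p = 0.29520) or Tl-205 (q = 0.70480); the cluster is the binomial expansion (p + q)^4.
P(M) = 0.29520^4 = 0.007594
P(M+2) = 4 × 0.29520^3 × 0.70480^1 = 0.072523
P(M+4) = 6 × 0.29520^2 × 0.70480^2 = 0.259726
P(M+6) = 4 × 0.29520^1 × 0.70480^3 = 0.413403
P(M+8) = 0.70480^4 = 0.246754
The M+6 peak is largest (0.413403); scaling to 100 gives 1.84 : 17.54 : 62.83 : 100.00 : 59.69.

1.84 : 17.54 : 62.83 : 100.00 : 59.69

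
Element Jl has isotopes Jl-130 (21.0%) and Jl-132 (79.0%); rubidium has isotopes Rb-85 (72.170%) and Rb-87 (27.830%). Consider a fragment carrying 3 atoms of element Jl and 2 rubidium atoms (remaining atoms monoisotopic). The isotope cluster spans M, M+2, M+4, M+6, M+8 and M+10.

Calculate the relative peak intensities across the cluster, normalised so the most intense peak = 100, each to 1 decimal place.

Element Jl pattern (n=3): 0.009261 : 0.104517 : 0.393183 : 0.493039
Rubidium pattern (n=2): 0.52085089 : 0.40169822 : 0.07745089
Convolve the two distributions (both contribute in 2-u steps):
  M: 0.009261×0.52085089 = 0.004824
  M+2: 0.009261×0.40169822 + 0.104517×0.52085089 = 0.058158
  M+4: 0.009261×0.07745089 + 0.104517×0.40169822 + 0.393183×0.52085089 = 0.247491
  M+6: 0.104517×0.07745089 + 0.393183×0.40169822 + 0.493039×0.52085089 = 0.422836
  M+8: 0.393183×0.07745089 + 0.493039×0.40169822 = 0.228505
  M+10: 0.493039×0.07745089 = 0.038186
Scale to base peak (0.422836) = 100: 1.1 : 13.8 : 58.5 : 100.0 : 54.0 : 9.0

1.1 : 13.8 : 58.5 : 100.0 : 54.0 : 9.0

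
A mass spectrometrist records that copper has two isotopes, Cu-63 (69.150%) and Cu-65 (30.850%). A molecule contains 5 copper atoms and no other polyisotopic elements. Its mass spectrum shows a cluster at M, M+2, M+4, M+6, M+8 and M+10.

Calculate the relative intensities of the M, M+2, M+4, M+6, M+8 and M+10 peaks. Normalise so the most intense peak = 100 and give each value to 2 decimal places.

44.83 : 100.00 : 89.23 : 39.81 : 8.88 : 0.79

Each Cu atom is independently Cu-63 (p = 0.69150) or Cu-65 (q = 0.30850); the cluster is the binomial expansion (p + q)^5.
P(M) = 0.69150^5 = 0.158111
P(M+2) = 5 × 0.69150^4 × 0.30850^1 = 0.352691
P(M+4) = 10 × 0.69150^3 × 0.30850^2 = 0.314693
P(M+6) = 10 × 0.69150^2 × 0.30850^3 = 0.140394
P(M+8) = 5 × 0.69150^1 × 0.30850^4 = 0.031317
P(M+10) = 0.30850^5 = 0.002794
The M+2 peak is largest (0.352691); scaling to 100 gives 44.83 : 100.00 : 89.23 : 39.81 : 8.88 : 0.79.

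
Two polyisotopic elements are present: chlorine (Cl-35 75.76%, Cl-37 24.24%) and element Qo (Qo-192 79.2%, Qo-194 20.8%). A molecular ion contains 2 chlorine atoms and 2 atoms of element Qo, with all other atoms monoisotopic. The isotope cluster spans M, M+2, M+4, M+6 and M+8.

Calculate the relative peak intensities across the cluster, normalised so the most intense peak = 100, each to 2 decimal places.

Chlorine pattern (n=2): 0.57395776 : 0.36728448 : 0.05875776
Element Qo pattern (n=2): 0.627264 : 0.329472 : 0.043264
Convolve the two distributions (both contribute in 2-u steps):
  M: 0.57395776×0.627264 = 0.360023
  M+2: 0.57395776×0.329472 + 0.36728448×0.627264 = 0.419487
  M+4: 0.57395776×0.043264 + 0.36728448×0.329472 + 0.05875776×0.627264 = 0.182698
  M+6: 0.36728448×0.043264 + 0.05875776×0.329472 = 0.035249
  M+8: 0.05875776×0.043264 = 0.002542
Scale to base peak (0.419487) = 100: 85.82 : 100.00 : 43.55 : 8.40 : 0.61

85.82 : 100.00 : 43.55 : 8.40 : 0.61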